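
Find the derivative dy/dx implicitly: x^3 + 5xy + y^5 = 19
Differentiate the relation implicitly: treat y = y(x) and apply the chain rule, so every y-derivative picks up a y' = dy/dx factor.

With everything moved to the left-hand side, differentiate term by term:
  d/dx[x^3] = 3x^2
  d/dx[5xy] = 5x·y' + 5y
  d/dx[y^5] = 5y^4·y'
  d/dx[-19] = 0

Separating the contributions that come from x directly and those that come through y:
  without y':      3x^2 + 5y
  multiplying y':  5x + 5y^4

so (3x^2 + 5y) + (5x + 5y^4)·y' = 0, and therefore
  dy/dx = -(3x^2 + 5y)/(5x + 5y^4) = (-3x^2/5 - y)/(x + y^4)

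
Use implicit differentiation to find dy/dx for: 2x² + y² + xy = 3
Apply d/dx to both sides, remembering that y depends on x. Each occurrence of y therefore brings in a y' = dy/dx via the chain rule.

With F(x, y) equal to the left-hand side minus the right, differentiate F term by term:
  d/dx[2x^2] = 4x
  d/dx[xy] = x·y' + y
  d/dx[y^2] = 2y·y'
  d/dx[-3] = 0
Adding these up, d/dx[F] = 0 becomes
  (4x + y) + (x + 2y)·y' = 0,
so isolating y',
  dy/dx = -(4x + y)/(x + 2y) = (-4x - y)/(x + 2y)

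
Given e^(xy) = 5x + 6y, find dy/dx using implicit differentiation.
Apply d/dx to both sides, remembering that y depends on x. Each occurrence of y therefore brings in a y' = dy/dx via the chain rule.

With F(x, y) equal to the left-hand side minus the right, differentiate F term by term:
  d/dx[-5x] = -5
  d/dx[-6y] = -6·y'
  d/dx[e^(xy)] = (x·y' + y)·e^(xy)
Adding these up, d/dx[F] = 0 becomes
  (y·e^(xy) - 5) + (x·e^(xy) - 6)·y' = 0,
so isolating y',
  dy/dx = -(y·e^(xy) - 5)/(x·e^(xy) - 6) = (-y·e^(xy) + 5)/(x·e^(xy) - 6)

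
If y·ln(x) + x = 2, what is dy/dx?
Apply d/dx to both sides, remembering that y depends on x. Each occurrence of y therefore brings in a y' = dy/dx via the chain rule.

With F(x, y) equal to the left-hand side minus the right, differentiate F term by term:
  d/dx[x] = 1
  d/dx[y·ln(x)] = y'·ln(x) + y/x
  d/dx[-2] = 0
Adding these up, d/dx[F] = 0 becomes
  (1 + y/x) + (ln(x))·y' = 0,
so isolating y',
  dy/dx = -(1 + y/x)/(ln(x))
        = -((x + y)/x)/(ln(x)) = (-x - y)/(x·ln(x))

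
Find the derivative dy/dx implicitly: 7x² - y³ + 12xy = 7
Apply d/dx to both sides, remembering that y depends on x. Each occurrence of y therefore brings in a y' = dy/dx via the chain rule.

With F(x, y) equal to the left-hand side minus the right, differentiate F term by term:
  d/dx[7x^2] = 14x
  d/dx[12xy] = 12x·y' + 12y
  d/dx[-y^3] = -3y^2·y'
  d/dx[-7] = 0
Adding these up, d/dx[F] = 0 becomes
  (14x + 12y) + (12x - 3y^2)·y' = 0,
so isolating y',
  dy/dx = -(14x + 12y)/(12x - 3y^2) = 2(-7x - 6y)/(3(4x - y^2))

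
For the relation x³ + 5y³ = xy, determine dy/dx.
Differentiate both sides with respect to x, treating y as y(x). By the chain rule, any term containing y contributes a factor of y' = dy/dx when we differentiate it.

Move every term to one side and write the relation as F(x, y) = 0. Term by term,
  d/dx[x^3] = 3x^2
  d/dx[-xy] = -x·y' - y
  d/dx[5y^3] = 15y^2·y'

The pieces without y' make up ∂F/∂x and the coefficient of y' is ∂F/∂y:
  ∂F/∂x = 3x^2 - y,
  ∂F/∂y = -x + 15y^2.

Since d/dx[F] = ∂F/∂x + (∂F/∂y)·y' = 0, solve for y':
  (∂F/∂y)·y' = -∂F/∂x
  dy/dx = -(∂F/∂x)/(∂F/∂y) = -(3x^2 - y)/(-x + 15y^2) = (3x^2 - y)/(x - 15y^2)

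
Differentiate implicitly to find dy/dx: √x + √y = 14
Take d/dx of both sides. Since y is implicitly a function of x, the chain rule attaches a y' = dy/dx factor whenever we differentiate through y.

Set F(x, y) = (left side) − (right side), so the curve is F = 0. Differentiating each term of F:
  d/dx[√(x)] = 1/(2√(x))
  d/dx[√(y)] = y'/(2√(y))
  d/dx[-14] = 0

Collecting, the y'-free part is the partial derivative in x and the y' coefficient is the partial derivative in y:
  ∂F/∂x = 1/(2√(x))
  ∂F/∂y = 1/(2√(y))

so d/dx[F(x, y(x))] = ∂F/∂x + (∂F/∂y)·y' = 0. Rearranging,
  dy/dx = -(∂F/∂x)/(∂F/∂y) = -(1/(2√(x)))/(1/(2√(y))) = -√(y)/√(x)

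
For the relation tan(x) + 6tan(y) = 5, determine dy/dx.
Apply d/dx to both sides, remembering that y depends on x. Each occurrence of y therefore brings in a y' = dy/dx via the chain rule.

With F(x, y) equal to the left-hand side minus the right, differentiate F term by term:
  d/dx[tan(x)] = tan(x)^2 + 1
  d/dx[6tan(y)] = 6·y'(tan(y)^2 + 1)
  d/dx[-5] = 0
Adding these up, d/dx[F] = 0 becomes
  (tan(x)^2 + 1) + (6tan(y)^2 + 6)·y' = 0,
so isolating y',
  dy/dx = -(tan(x)^2 + 1)/(6tan(y)^2 + 6) = -cos(y)^2/(6cos(x)^2)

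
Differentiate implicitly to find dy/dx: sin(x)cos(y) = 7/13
Differentiate both sides with respect to x, treating y as y(x). By the chain rule, any term containing y contributes a factor of y' = dy/dx when we differentiate it.

Move every term to one side and write the relation as F(x, y) = 0. Term by term,
  d/dx[sin(x)·cos(y)] = -y'·sin(x)·sin(y) + cos(x)·cos(y)
  d/dx[-7/13] = 0

The pieces without y' make up ∂F/∂x and the coefficient of y' is ∂F/∂y:
  ∂F/∂x = cos(x)·cos(y),
  ∂F/∂y = -sin(x)·sin(y).

Since d/dx[F] = ∂F/∂x + (∂F/∂y)·y' = 0, solve for y':
  (∂F/∂y)·y' = -∂F/∂x
  dy/dx = -(∂F/∂x)/(∂F/∂y) = -(cos(x)·cos(y))/(-sin(x)·sin(y)) = 1/(tan(x)·tan(y))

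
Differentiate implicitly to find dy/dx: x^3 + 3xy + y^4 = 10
Differentiate the relation implicitly: treat y = y(x) and apply the chain rule, so every y-derivative picks up a y' = dy/dx factor.

With everything moved to the left-hand side, differentiate term by term:
  d/dx[x^3] = 3x^2
  d/dx[3xy] = 3x·y' + 3y
  d/dx[y^4] = 4y^3·y'
  d/dx[-10] = 0

Separating the contributions that come from x directly and those that come through y:
  without y':      3x^2 + 3y
  multiplying y':  3x + 4y^3

so (3x^2 + 3y) + (3x + 4y^3)·y' = 0, and therefore
  dy/dx = -(3x^2 + 3y)/(3x + 4y^3) = 3(-x^2 - y)/(3x + 4y^3)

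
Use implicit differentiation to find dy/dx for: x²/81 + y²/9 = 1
Differentiate both sides with respect to x, treating y as y(x). By the chain rule, any term containing y contributes a factor of y' = dy/dx when we differentiate it.

Move every term to one side and write the relation as F(x, y) = 0. Term by term,
  d/dx[x^2/81] = 2x/81
  d/dx[y^2/9] = 2y·y'/9
  d/dx[-1] = 0

The pieces without y' make up ∂F/∂x and the coefficient of y' is ∂F/∂y:
  ∂F/∂x = 2x/81,
  ∂F/∂y = 2y/9.

Since d/dx[F] = ∂F/∂x + (∂F/∂y)·y' = 0, solve for y':
  (∂F/∂y)·y' = -∂F/∂x
  dy/dx = -(∂F/∂x)/(∂F/∂y) = -(2x/81)/(2y/9) = -x/(9y)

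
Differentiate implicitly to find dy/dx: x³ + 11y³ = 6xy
Take d/dx of both sides. Since y is implicitly a function of x, the chain rule attaches a y' = dy/dx factor whenever we differentiate through y.

Set F(x, y) = (left side) − (right side), so the curve is F = 0. Differentiating each term of F:
  d/dx[x^3] = 3x^2
  d/dx[-6xy] = -6x·y' - 6y
  d/dx[11y^3] = 33y^2·y'

Collecting, the y'-free part is the partial derivative in x and the y' coefficient is the partial derivative in y:
  ∂F/∂x = 3x^2 - 6y
  ∂F/∂y = -6x + 33y^2

so d/dx[F(x, y(x))] = ∂F/∂x + (∂F/∂y)·y' = 0. Rearranging,
  dy/dx = -(∂F/∂x)/(∂F/∂y) = -(3x^2 - 6y)/(-6x + 33y^2) = (x^2 - 2y)/(2x - 11y^2)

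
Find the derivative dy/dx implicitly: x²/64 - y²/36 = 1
Apply d/dx to both sides, remembering that y depends on x. Each occurrence of y therefore brings in a y' = dy/dx via the chain rule.

With F(x, y) equal to the left-hand side minus the right, differentiate F term by term:
  d/dx[x^2/64] = x/32
  d/dx[-y^2/36] = -y·y'/18
  d/dx[-1] = 0
Adding these up, d/dx[F] = 0 becomes
  (x/32) + (-y/18)·y' = 0,
so isolating y',
  dy/dx = -(x/32)/(-y/18) = 9x/(16y)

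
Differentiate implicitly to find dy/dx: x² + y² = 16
Differentiate the relation implicitly: treat y = y(x) and apply the chain rule, so every y-derivative picks up a y' = dy/dx factor.

With everything moved to the left-hand side, differentiate term by term:
  d/dx[x^2] = 2x
  d/dx[y^2] = 2y·y'
  d/dx[-16] = 0

Separating the contributions that come from x directly and those that come through y:
  without y':      2x
  multiplying y':  2y

so (2x) + (2y)·y' = 0, and therefore
  dy/dx = -(2x)/(2y) = -x/y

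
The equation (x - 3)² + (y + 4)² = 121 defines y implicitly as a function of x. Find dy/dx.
Apply d/dx to both sides, remembering that y depends on x. Each occurrence of y therefore brings in a y' = dy/dx via the chain rule.

With F(x, y) equal to the left-hand side minus the right, differentiate F term by term:
  d/dx[(x - 3)^2] = 2x - 6
  d/dx[(y + 4)^2] = 2·y'(y + 4)
  d/dx[-121] = 0
Adding these up, d/dx[F] = 0 becomes
  (2x - 6) + (2y + 8)·y' = 0,
so isolating y',
  dy/dx = -(2x - 6)/(2y + 8) = (3 - x)/(y + 4)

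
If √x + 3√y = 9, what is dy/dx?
Differentiate the relation implicitly: treat y = y(x) and apply the chain rule, so every y-derivative picks up a y' = dy/dx factor.

With everything moved to the left-hand side, differentiate term by term:
  d/dx[√(x)] = 1/(2√(x))
  d/dx[3√(y)] = 3·y'/(2√(y))
  d/dx[-9] = 0

Separating the contributions that come from x directly and those that come through y:
  without y':      1/(2√(x))
  multiplying y':  3/(2√(y))

so (1/(2√(x))) + (3/(2√(y)))·y' = 0, and therefore
  dy/dx = -(1/(2√(x)))/(3/(2√(y))) = -√(y)/(3√(x))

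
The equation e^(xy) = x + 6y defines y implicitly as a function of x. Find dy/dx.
Differentiate the relation implicitly: treat y = y(x) and apply the chain rule, so every y-derivative picks up a y' = dy/dx factor.

With everything moved to the left-hand side, differentiate term by term:
  d/dx[-x] = -1
  d/dx[-6y] = -6·y'
  d/dx[e^(xy)] = (x·y' + y)·e^(xy)

Separating the contributions that come from x directly and those that come through y:
  without y':      y·e^(xy) - 1
  multiplying y':  x·e^(xy) - 6

so (y·e^(xy) - 1) + (x·e^(xy) - 6)·y' = 0, and therefore
  dy/dx = -(y·e^(xy) - 1)/(x·e^(xy) - 6) = (-y·e^(xy) + 1)/(x·e^(xy) - 6)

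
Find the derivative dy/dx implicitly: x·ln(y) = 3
Apply d/dx to both sides, remembering that y depends on x. Each occurrence of y therefore brings in a y' = dy/dx via the chain rule.

With F(x, y) equal to the left-hand side minus the right, differentiate F term by term:
  d/dx[x·ln(y)] = x·y'/y + ln(y)
  d/dx[-3] = 0
Adding these up, d/dx[F] = 0 becomes
  (ln(y)) + (x/y)·y' = 0,
so isolating y',
  dy/dx = -(ln(y))/(x/y) = -y·ln(y)/x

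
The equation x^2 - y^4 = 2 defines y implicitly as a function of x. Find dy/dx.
Differentiate the relation implicitly: treat y = y(x) and apply the chain rule, so every y-derivative picks up a y' = dy/dx factor.

With everything moved to the left-hand side, differentiate term by term:
  d/dx[x^2] = 2x
  d/dx[-y^4] = -4y^3·y'
  d/dx[-2] = 0

Separating the contributions that come from x directly and those that come through y:
  without y':      2x
  multiplying y':  -4y^3

so (2x) + (-4y^3)·y' = 0, and therefore
  dy/dx = -(2x)/(-4y^3) = x/(2y^3)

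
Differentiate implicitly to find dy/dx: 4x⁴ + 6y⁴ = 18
Apply d/dx to both sides, remembering that y depends on x. Each occurrence of y therefore brings in a y' = dy/dx via the chain rule.

With F(x, y) equal to the left-hand side minus the right, differentiate F term by term:
  d/dx[4x^4] = 16x^3
  d/dx[6y^4] = 24y^3·y'
  d/dx[-18] = 0
Adding these up, d/dx[F] = 0 becomes
  (16x^3) + (24y^3)·y' = 0,
so isolating y',
  dy/dx = -(16x^3)/(24y^3) = -2x^3/(3y^3)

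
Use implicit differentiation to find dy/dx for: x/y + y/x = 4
Apply d/dx to both sides, remembering that y depends on x. Each occurrence of y therefore brings in a y' = dy/dx via the chain rule.

With F(x, y) equal to the left-hand side minus the right, differentiate F term by term:
  d/dx[x/y] = -x·y'/y^2 + 1/y
  d/dx[y/x] = y'/x - y/x^2
  d/dx[-4] = 0
Adding these up, d/dx[F] = 0 becomes
  (1/y - y/x^2) + (-x/y^2 + 1/x)·y' = 0,
so isolating y',
  dy/dx = -(1/y - y/x^2)/(-x/y^2 + 1/x)
        = -((x - y)(x + y)/(x^2y))/(-(x - y)(x + y)/(xy^2)) = y/x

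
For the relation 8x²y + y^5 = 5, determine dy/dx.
Apply d/dx to both sides, remembering that y depends on x. Each occurrence of y therefore brings in a y' = dy/dx via the chain rule.

With F(x, y) equal to the left-hand side minus the right, differentiate F term by term:
  d/dx[8x^2y] = 8x^2·y' + 16xy
  d/dx[y^5] = 5y^4·y'
  d/dx[-5] = 0
Adding these up, d/dx[F] = 0 becomes
  (16xy) + (8x^2 + 5y^4)·y' = 0,
so isolating y',
  dy/dx = -(16xy)/(8x^2 + 5y^4) = -16xy/(8x^2 + 5y^4)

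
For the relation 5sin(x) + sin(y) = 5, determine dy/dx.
Differentiate both sides with respect to x, treating y as y(x). By the chain rule, any term containing y contributes a factor of y' = dy/dx when we differentiate it.

Move every term to one side and write the relation as F(x, y) = 0. Term by term,
  d/dx[5sin(x)] = 5cos(x)
  d/dx[sin(y)] = y'·cos(y)
  d/dx[-5] = 0

The pieces without y' make up ∂F/∂x and the coefficient of y' is ∂F/∂y:
  ∂F/∂x = 5cos(x),
  ∂F/∂y = cos(y).

Since d/dx[F] = ∂F/∂x + (∂F/∂y)·y' = 0, solve for y':
  (∂F/∂y)·y' = -∂F/∂x
  dy/dx = -(∂F/∂x)/(∂F/∂y) = -(5cos(x))/(cos(y)) = -5cos(x)/cos(y)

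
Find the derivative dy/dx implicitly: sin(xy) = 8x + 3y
Differentiate both sides with respect to x, treating y as y(x). By the chain rule, any term containing y contributes a factor of y' = dy/dx when we differentiate it.

Move every term to one side and write the relation as F(x, y) = 0. Term by term,
  d/dx[-8x] = -8
  d/dx[-3y] = -3·y'
  d/dx[sin(xy)] = (x·y' + y)·cos(xy)

The pieces without y' make up ∂F/∂x and the coefficient of y' is ∂F/∂y:
  ∂F/∂x = y·cos(xy) - 8,
  ∂F/∂y = x·cos(xy) - 3.

Since d/dx[F] = ∂F/∂x + (∂F/∂y)·y' = 0, solve for y':
  (∂F/∂y)·y' = -∂F/∂x
  dy/dx = -(∂F/∂x)/(∂F/∂y) = -(y·cos(xy) - 8)/(x·cos(xy) - 3) = (-y·cos(xy) + 8)/(x·cos(xy) - 3)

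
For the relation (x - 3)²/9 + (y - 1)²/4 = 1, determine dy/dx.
Take d/dx of both sides. Since y is implicitly a function of x, the chain rule attaches a y' = dy/dx factor whenever we differentiate through y.

Set F(x, y) = (left side) − (right side), so the curve is F = 0. Differentiating each term of F:
  d/dx[(x - 3)^2/9] = 2x/9 - 2/3
  d/dx[(y - 1)^2/4] = y'(y - 1)/2
  d/dx[-1] = 0

Collecting, the y'-free part is the partial derivative in x and the y' coefficient is the partial derivative in y:
  ∂F/∂x = 2x/9 - 2/3
  ∂F/∂y = y/2 - 1/2

so d/dx[F(x, y(x))] = ∂F/∂x + (∂F/∂y)·y' = 0. Rearranging,
  dy/dx = -(∂F/∂x)/(∂F/∂y) = -(2x/9 - 2/3)/(y/2 - 1/2)
        = -(2(x - 3)/9)/((y - 1)/2) = 4(3 - x)/(9(y - 1))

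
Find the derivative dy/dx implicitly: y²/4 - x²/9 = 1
Differentiate both sides with respect to x, treating y as y(x). By the chain rule, any term containing y contributes a factor of y' = dy/dx when we differentiate it.

Move every term to one side and write the relation as F(x, y) = 0. Term by term,
  d/dx[-x^2/9] = -2x/9
  d/dx[y^2/4] = y·y'/2
  d/dx[-1] = 0

The pieces without y' make up ∂F/∂x and the coefficient of y' is ∂F/∂y:
  ∂F/∂x = -2x/9,
  ∂F/∂y = y/2.

Since d/dx[F] = ∂F/∂x + (∂F/∂y)·y' = 0, solve for y':
  (∂F/∂y)·y' = -∂F/∂x
  dy/dx = -(∂F/∂x)/(∂F/∂y) = -(-2x/9)/(y/2) = 4x/(9y)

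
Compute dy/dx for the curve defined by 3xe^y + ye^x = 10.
Differentiate the relation implicitly: treat y = y(x) and apply the chain rule, so every y-derivative picks up a y' = dy/dx factor.

With everything moved to the left-hand side, differentiate term by term:
  d/dx[3x·e^(y)] = 3x·y'·e^(y) + 3e^(y)
  d/dx[y·e^(x)] = y·e^(x) + y'·e^(x)
  d/dx[-10] = 0

Separating the contributions that come from x directly and those that come through y:
  without y':      y·e^(x) + 3e^(y)
  multiplying y':  3x·e^(y) + e^(x)

so (y·e^(x) + 3e^(y)) + (3x·e^(y) + e^(x))·y' = 0, and therefore
  dy/dx = -(y·e^(x) + 3e^(y))/(3x·e^(y) + e^(x)) = (-y·e^(x) - 3e^(y))/(3x·e^(y) + e^(x))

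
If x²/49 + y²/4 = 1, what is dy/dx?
Differentiate the relation implicitly: treat y = y(x) and apply the chain rule, so every y-derivative picks up a y' = dy/dx factor.

With everything moved to the left-hand side, differentiate term by term:
  d/dx[x^2/49] = 2x/49
  d/dx[y^2/4] = y·y'/2
  d/dx[-1] = 0

Separating the contributions that come from x directly and those that come through y:
  without y':      2x/49
  multiplying y':  y/2

so (2x/49) + (y/2)·y' = 0, and therefore
  dy/dx = -(2x/49)/(y/2) = -4x/(49y)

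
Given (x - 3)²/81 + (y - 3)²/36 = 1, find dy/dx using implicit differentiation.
Differentiate the relation implicitly: treat y = y(x) and apply the chain rule, so every y-derivative picks up a y' = dy/dx factor.

With everything moved to the left-hand side, differentiate term by term:
  d/dx[(x - 3)^2/81] = 2x/81 - 2/27
  d/dx[(y - 3)^2/36] = y'(y - 3)/18
  d/dx[-1] = 0

Separating the contributions that come from x directly and those that come through y:
  without y':      2x/81 - 2/27
  multiplying y':  y/18 - 1/6

so (2x/81 - 2/27) + (y/18 - 1/6)·y' = 0, and therefore
  dy/dx = -(2x/81 - 2/27)/(y/18 - 1/6)
        = -(2(x - 3)/81)/((y - 3)/18) = 4(3 - x)/(9(y - 3))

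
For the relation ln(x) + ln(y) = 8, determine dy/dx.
Take d/dx of both sides. Since y is implicitly a function of x, the chain rule attaches a y' = dy/dx factor whenever we differentiate through y.

Set F(x, y) = (left side) − (right side), so the curve is F = 0. Differentiating each term of F:
  d/dx[ln(x)] = 1/x
  d/dx[ln(y)] = y'/y
  d/dx[-8] = 0

Collecting, the y'-free part is the partial derivative in x and the y' coefficient is the partial derivative in y:
  ∂F/∂x = 1/x
  ∂F/∂y = 1/y

so d/dx[F(x, y(x))] = ∂F/∂x + (∂F/∂y)·y' = 0. Rearranging,
  dy/dx = -(∂F/∂x)/(∂F/∂y) = -(1/x)/(1/y) = -y/x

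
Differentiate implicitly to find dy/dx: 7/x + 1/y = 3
Differentiate both sides with respect to x, treating y as y(x). By the chain rule, any term containing y contributes a factor of y' = dy/dx when we differentiate it.

Move every term to one side and write the relation as F(x, y) = 0. Term by term,
  d/dx[1/y] = -y'/y^2
  d/dx[7/x] = -7/x^2
  d/dx[-3] = 0

The pieces without y' make up ∂F/∂x and the coefficient of y' is ∂F/∂y:
  ∂F/∂x = -7/x^2,
  ∂F/∂y = -1/y^2.

Since d/dx[F] = ∂F/∂x + (∂F/∂y)·y' = 0, solve for y':
  (∂F/∂y)·y' = -∂F/∂x
  dy/dx = -(∂F/∂x)/(∂F/∂y) = -(-7/x^2)/(-1/y^2) = -7y^2/x^2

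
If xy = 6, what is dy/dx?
Differentiate both sides with respect to x, treating y as y(x). By the chain rule, any term containing y contributes a factor of y' = dy/dx when we differentiate it.

Move every term to one side and write the relation as F(x, y) = 0. Term by term,
  d/dx[xy] = x·y' + y
  d/dx[-6] = 0

The pieces without y' make up ∂F/∂x and the coefficient of y' is ∂F/∂y:
  ∂F/∂x = y,
  ∂F/∂y = x.

Since d/dx[F] = ∂F/∂x + (∂F/∂y)·y' = 0, solve for y':
  (∂F/∂y)·y' = -∂F/∂x
  dy/dx = -(∂F/∂x)/(∂F/∂y) = -(y)/(x) = -y/x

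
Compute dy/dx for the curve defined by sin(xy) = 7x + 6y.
Apply d/dx to both sides, remembering that y depends on x. Each occurrence of y therefore brings in a y' = dy/dx via the chain rule.

With F(x, y) equal to the left-hand side minus the right, differentiate F term by term:
  d/dx[-7x] = -7
  d/dx[-6y] = -6·y'
  d/dx[sin(xy)] = (x·y' + y)·cos(xy)
Adding these up, d/dx[F] = 0 becomes
  (y·cos(xy) - 7) + (x·cos(xy) - 6)·y' = 0,
so isolating y',
  dy/dx = -(y·cos(xy) - 7)/(x·cos(xy) - 6) = (-y·cos(xy) + 7)/(x·cos(xy) - 6)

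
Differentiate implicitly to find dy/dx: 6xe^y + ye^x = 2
Differentiate both sides with respect to x, treating y as y(x). By the chain rule, any term containing y contributes a factor of y' = dy/dx when we differentiate it.

Move every term to one side and write the relation as F(x, y) = 0. Term by term,
  d/dx[6x·e^(y)] = 6x·y'·e^(y) + 6e^(y)
  d/dx[y·e^(x)] = y·e^(x) + y'·e^(x)
  d/dx[-2] = 0

The pieces without y' make up ∂F/∂x and the coefficient of y' is ∂F/∂y:
  ∂F/∂x = y·e^(x) + 6e^(y),
  ∂F/∂y = 6x·e^(y) + e^(x).

Since d/dx[F] = ∂F/∂x + (∂F/∂y)·y' = 0, solve for y':
  (∂F/∂y)·y' = -∂F/∂x
  dy/dx = -(∂F/∂x)/(∂F/∂y) = -(y·e^(x) + 6e^(y))/(6x·e^(y) + e^(x)) = (-y·e^(x) - 6e^(y))/(6x·e^(y) + e^(x))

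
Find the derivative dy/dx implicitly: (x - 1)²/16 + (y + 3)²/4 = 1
Differentiate both sides with respect to x, treating y as y(x). By the chain rule, any term containing y contributes a factor of y' = dy/dx when we differentiate it.

Move every term to one side and write the relation as F(x, y) = 0. Term by term,
  d/dx[(x - 1)^2/16] = x/8 - 1/8
  d/dx[(y + 3)^2/4] = y'(y + 3)/2
  d/dx[-1] = 0

The pieces without y' make up ∂F/∂x and the coefficient of y' is ∂F/∂y:
  ∂F/∂x = x/8 - 1/8,
  ∂F/∂y = y/2 + 3/2.

Since d/dx[F] = ∂F/∂x + (∂F/∂y)·y' = 0, solve for y':
  (∂F/∂y)·y' = -∂F/∂x
  dy/dx = -(∂F/∂x)/(∂F/∂y) = -(x/8 - 1/8)/(y/2 + 3/2)
        = -((x - 1)/8)/((y + 3)/2) = (1 - x)/(4(y + 3))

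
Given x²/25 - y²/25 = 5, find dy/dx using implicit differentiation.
Differentiate both sides with respect to x, treating y as y(x). By the chain rule, any term containing y contributes a factor of y' = dy/dx when we differentiate it.

Move every term to one side and write the relation as F(x, y) = 0. Term by term,
  d/dx[x^2/25] = 2x/25
  d/dx[-y^2/25] = -2y·y'/25
  d/dx[-5] = 0

The pieces without y' make up ∂F/∂x and the coefficient of y' is ∂F/∂y:
  ∂F/∂x = 2x/25,
  ∂F/∂y = -2y/25.

Since d/dx[F] = ∂F/∂x + (∂F/∂y)·y' = 0, solve for y':
  (∂F/∂y)·y' = -∂F/∂x
  dy/dx = -(∂F/∂x)/(∂F/∂y) = -(2x/25)/(-2y/25) = x/y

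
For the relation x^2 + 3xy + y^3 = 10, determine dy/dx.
Differentiate the relation implicitly: treat y = y(x) and apply the chain rule, so every y-derivative picks up a y' = dy/dx factor.

With everything moved to the left-hand side, differentiate term by term:
  d/dx[x^2] = 2x
  d/dx[3xy] = 3x·y' + 3y
  d/dx[y^3] = 3y^2·y'
  d/dx[-10] = 0

Separating the contributions that come from x directly and those that come through y:
  without y':      2x + 3y
  multiplying y':  3x + 3y^2

so (2x + 3y) + (3x + 3y^2)·y' = 0, and therefore
  dy/dx = -(2x + 3y)/(3x + 3y^2) = (-2x/3 - y)/(x + y^2)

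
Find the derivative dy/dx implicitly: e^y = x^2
Differentiate the relation implicitly: treat y = y(x) and apply the chain rule, so every y-derivative picks up a y' = dy/dx factor.

With everything moved to the left-hand side, differentiate term by term:
  d/dx[-x^2] = -2x
  d/dx[e^(y)] = y'·e^(y)

Separating the contributions that come from x directly and those that come through y:
  without y':      -2x
  multiplying y':  e^(y)

so (-2x) + (e^(y))·y' = 0, and therefore
  dy/dx = -(-2x)/(e^(y)) = 2x·e^(-y)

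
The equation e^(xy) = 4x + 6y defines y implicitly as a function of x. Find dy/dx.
Apply d/dx to both sides, remembering that y depends on x. Each occurrence of y therefore brings in a y' = dy/dx via the chain rule.

With F(x, y) equal to the left-hand side minus the right, differentiate F term by term:
  d/dx[-4x] = -4
  d/dx[-6y] = -6·y'
  d/dx[e^(xy)] = (x·y' + y)·e^(xy)
Adding these up, d/dx[F] = 0 becomes
  (y·e^(xy) - 4) + (x·e^(xy) - 6)·y' = 0,
so isolating y',
  dy/dx = -(y·e^(xy) - 4)/(x·e^(xy) - 6) = (-y·e^(xy) + 4)/(x·e^(xy) - 6)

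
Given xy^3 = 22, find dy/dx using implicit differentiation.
Take d/dx of both sides. Since y is implicitly a function of x, the chain rule attaches a y' = dy/dx factor whenever we differentiate through y.

Set F(x, y) = (left side) − (right side), so the curve is F = 0. Differentiating each term of F:
  d/dx[xy^3] = 3xy^2·y' + y^3
  d/dx[-22] = 0

Collecting, the y'-free part is the partial derivative in x and the y' coefficient is the partial derivative in y:
  ∂F/∂x = y^3
  ∂F/∂y = 3xy^2

so d/dx[F(x, y(x))] = ∂F/∂x + (∂F/∂y)·y' = 0. Rearranging,
  dy/dx = -(∂F/∂x)/(∂F/∂y) = -(y^3)/(3xy^2) = -y/(3x)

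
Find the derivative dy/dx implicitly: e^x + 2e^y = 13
Differentiate the relation implicitly: treat y = y(x) and apply the chain rule, so every y-derivative picks up a y' = dy/dx factor.

With everything moved to the left-hand side, differentiate term by term:
  d/dx[e^(x)] = e^(x)
  d/dx[2e^(y)] = 2·y'·e^(y)
  d/dx[-13] = 0

Separating the contributions that come from x directly and those that come through y:
  without y':      e^(x)
  multiplying y':  2e^(y)

so (e^(x)) + (2e^(y))·y' = 0, and therefore
  dy/dx = -(e^(x))/(2e^(y)) = -e^(x - y)/2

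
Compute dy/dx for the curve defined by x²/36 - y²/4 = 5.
Differentiate the relation implicitly: treat y = y(x) and apply the chain rule, so every y-derivative picks up a y' = dy/dx factor.

With everything moved to the left-hand side, differentiate term by term:
  d/dx[x^2/36] = x/18
  d/dx[-y^2/4] = -y·y'/2
  d/dx[-5] = 0

Separating the contributions that come from x directly and those that come through y:
  without y':      x/18
  multiplying y':  -y/2

so (x/18) + (-y/2)·y' = 0, and therefore
  dy/dx = -(x/18)/(-y/2) = x/(9y)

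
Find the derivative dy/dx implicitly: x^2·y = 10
Apply d/dx to both sides, remembering that y depends on x. Each occurrence of y therefore brings in a y' = dy/dx via the chain rule.

With F(x, y) equal to the left-hand side minus the right, differentiate F term by term:
  d/dx[x^2y] = x^2·y' + 2xy
  d/dx[-10] = 0
Adding these up, d/dx[F] = 0 becomes
  (2xy) + (x^2)·y' = 0,
so isolating y',
  dy/dx = -(2xy)/(x^2) = -2y/x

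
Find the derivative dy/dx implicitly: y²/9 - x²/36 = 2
Differentiate the relation implicitly: treat y = y(x) and apply the chain rule, so every y-derivative picks up a y' = dy/dx factor.

With everything moved to the left-hand side, differentiate term by term:
  d/dx[-x^2/36] = -x/18
  d/dx[y^2/9] = 2y·y'/9
  d/dx[-2] = 0

Separating the contributions that come from x directly and those that come through y:
  without y':      -x/18
  multiplying y':  2y/9

so (-x/18) + (2y/9)·y' = 0, and therefore
  dy/dx = -(-x/18)/(2y/9) = x/(4y)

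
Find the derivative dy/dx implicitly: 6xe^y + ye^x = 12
Differentiate the relation implicitly: treat y = y(x) and apply the chain rule, so every y-derivative picks up a y' = dy/dx factor.

With everything moved to the left-hand side, differentiate term by term:
  d/dx[6x·e^(y)] = 6x·y'·e^(y) + 6e^(y)
  d/dx[y·e^(x)] = y·e^(x) + y'·e^(x)
  d/dx[-12] = 0

Separating the contributions that come from x directly and those that come through y:
  without y':      y·e^(x) + 6e^(y)
  multiplying y':  6x·e^(y) + e^(x)

so (y·e^(x) + 6e^(y)) + (6x·e^(y) + e^(x))·y' = 0, and therefore
  dy/dx = -(y·e^(x) + 6e^(y))/(6x·e^(y) + e^(x)) = (-y·e^(x) - 6e^(y))/(6x·e^(y) + e^(x))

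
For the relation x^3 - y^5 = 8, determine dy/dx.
Apply d/dx to both sides, remembering that y depends on x. Each occurrence of y therefore brings in a y' = dy/dx via the chain rule.

With F(x, y) equal to the left-hand side minus the right, differentiate F term by term:
  d/dx[x^3] = 3x^2
  d/dx[-y^5] = -5y^4·y'
  d/dx[-8] = 0
Adding these up, d/dx[F] = 0 becomes
  (3x^2) + (-5y^4)·y' = 0,
so isolating y',
  dy/dx = -(3x^2)/(-5y^4) = 3x^2/(5y^4)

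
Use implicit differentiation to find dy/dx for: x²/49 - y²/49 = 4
Apply d/dx to both sides, remembering that y depends on x. Each occurrence of y therefore brings in a y' = dy/dx via the chain rule.

With F(x, y) equal to the left-hand side minus the right, differentiate F term by term:
  d/dx[x^2/49] = 2x/49
  d/dx[-y^2/49] = -2y·y'/49
  d/dx[-4] = 0
Adding these up, d/dx[F] = 0 becomes
  (2x/49) + (-2y/49)·y' = 0,
so isolating y',
  dy/dx = -(2x/49)/(-2y/49) = x/y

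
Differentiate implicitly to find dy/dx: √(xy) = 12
Differentiate the relation implicitly: treat y = y(x) and apply the chain rule, so every y-derivative picks up a y' = dy/dx factor.

With everything moved to the left-hand side, differentiate term by term:
  d/dx[√(xy)] = √(xy)(x·y'/2 + y/2)/(xy)
  d/dx[-12] = 0

Separating the contributions that come from x directly and those that come through y:
  without y':      √(xy)/(2x)
  multiplying y':  √(xy)/(2y)

so (√(xy)/(2x)) + (√(xy)/(2y))·y' = 0, and therefore
  dy/dx = -(√(xy)/(2x))/(√(xy)/(2y)) = -y/x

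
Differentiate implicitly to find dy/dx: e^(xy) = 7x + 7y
Differentiate the relation implicitly: treat y = y(x) and apply the chain rule, so every y-derivative picks up a y' = dy/dx factor.

With everything moved to the left-hand side, differentiate term by term:
  d/dx[-7x] = -7
  d/dx[-7y] = -7·y'
  d/dx[e^(xy)] = (x·y' + y)·e^(xy)

Separating the contributions that come from x directly and those that come through y:
  without y':      y·e^(xy) - 7
  multiplying y':  x·e^(xy) - 7

so (y·e^(xy) - 7) + (x·e^(xy) - 7)·y' = 0, and therefore
  dy/dx = -(y·e^(xy) - 7)/(x·e^(xy) - 7) = (-y·e^(xy) + 7)/(x·e^(xy) - 7)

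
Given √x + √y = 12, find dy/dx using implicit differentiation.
Take d/dx of both sides. Since y is implicitly a function of x, the chain rule attaches a y' = dy/dx factor whenever we differentiate through y.

Set F(x, y) = (left side) − (right side), so the curve is F = 0. Differentiating each term of F:
  d/dx[√(x)] = 1/(2√(x))
  d/dx[√(y)] = y'/(2√(y))
  d/dx[-12] = 0

Collecting, the y'-free part is the partial derivative in x and the y' coefficient is the partial derivative in y:
  ∂F/∂x = 1/(2√(x))
  ∂F/∂y = 1/(2√(y))

so d/dx[F(x, y(x))] = ∂F/∂x + (∂F/∂y)·y' = 0. Rearranging,
  dy/dx = -(∂F/∂x)/(∂F/∂y) = -(1/(2√(x)))/(1/(2√(y))) = -√(y)/√(x)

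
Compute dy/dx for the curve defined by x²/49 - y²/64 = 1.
Differentiate the relation implicitly: treat y = y(x) and apply the chain rule, so every y-derivative picks up a y' = dy/dx factor.

With everything moved to the left-hand side, differentiate term by term:
  d/dx[x^2/49] = 2x/49
  d/dx[-y^2/64] = -y·y'/32
  d/dx[-1] = 0

Separating the contributions that come from x directly and those that come through y:
  without y':      2x/49
  multiplying y':  -y/32

so (2x/49) + (-y/32)·y' = 0, and therefore
  dy/dx = -(2x/49)/(-y/32) = 64x/(49y)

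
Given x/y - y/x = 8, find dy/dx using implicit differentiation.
Take d/dx of both sides. Since y is implicitly a function of x, the chain rule attaches a y' = dy/dx factor whenever we differentiate through y.

Set F(x, y) = (left side) − (right side), so the curve is F = 0. Differentiating each term of F:
  d/dx[x/y] = -x·y'/y^2 + 1/y
  d/dx[-y/x] = -y'/x + y/x^2
  d/dx[-8] = 0

Collecting, the y'-free part is the partial derivative in x and the y' coefficient is the partial derivative in y:
  ∂F/∂x = 1/y + y/x^2
  ∂F/∂y = -x/y^2 - 1/x

so d/dx[F(x, y(x))] = ∂F/∂x + (∂F/∂y)·y' = 0. Rearranging,
  dy/dx = -(∂F/∂x)/(∂F/∂y) = -(1/y + y/x^2)/(-x/y^2 - 1/x)
        = -((x^2 + y^2)/(x^2y))/(-(x^2 + y^2)/(xy^2)) = y/x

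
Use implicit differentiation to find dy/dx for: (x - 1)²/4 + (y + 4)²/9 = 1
Apply d/dx to both sides, remembering that y depends on x. Each occurrence of y therefore brings in a y' = dy/dx via the chain rule.

With F(x, y) equal to the left-hand side minus the right, differentiate F term by term:
  d/dx[(x - 1)^2/4] = x/2 - 1/2
  d/dx[(y + 4)^2/9] = 2·y'(y + 4)/9
  d/dx[-1] = 0
Adding these up, d/dx[F] = 0 becomes
  (x/2 - 1/2) + (2y/9 + 8/9)·y' = 0,
so isolating y',
  dy/dx = -(x/2 - 1/2)/(2y/9 + 8/9)
        = -((x - 1)/2)/(2(y + 4)/9) = 9(1 - x)/(4(y + 4))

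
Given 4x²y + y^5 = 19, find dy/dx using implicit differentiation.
Take d/dx of both sides. Since y is implicitly a function of x, the chain rule attaches a y' = dy/dx factor whenever we differentiate through y.

Set F(x, y) = (left side) − (right side), so the curve is F = 0. Differentiating each term of F:
  d/dx[4x^2y] = 4x^2·y' + 8xy
  d/dx[y^5] = 5y^4·y'
  d/dx[-19] = 0

Collecting, the y'-free part is the partial derivative in x and the y' coefficient is the partial derivative in y:
  ∂F/∂x = 8xy
  ∂F/∂y = 4x^2 + 5y^4

so d/dx[F(x, y(x))] = ∂F/∂x + (∂F/∂y)·y' = 0. Rearranging,
  dy/dx = -(∂F/∂x)/(∂F/∂y) = -(8xy)/(4x^2 + 5y^4) = -8xy/(4x^2 + 5y^4)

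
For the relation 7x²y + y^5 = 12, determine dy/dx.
Differentiate both sides with respect to x, treating y as y(x). By the chain rule, any term containing y contributes a factor of y' = dy/dx when we differentiate it.

Move every term to one side and write the relation as F(x, y) = 0. Term by term,
  d/dx[7x^2y] = 7x^2·y' + 14xy
  d/dx[y^5] = 5y^4·y'
  d/dx[-12] = 0

The pieces without y' make up ∂F/∂x and the coefficient of y' is ∂F/∂y:
  ∂F/∂x = 14xy,
  ∂F/∂y = 7x^2 + 5y^4.

Since d/dx[F] = ∂F/∂x + (∂F/∂y)·y' = 0, solve for y':
  (∂F/∂y)·y' = -∂F/∂x
  dy/dx = -(∂F/∂x)/(∂F/∂y) = -(14xy)/(7x^2 + 5y^4) = -14xy/(7x^2 + 5y^4)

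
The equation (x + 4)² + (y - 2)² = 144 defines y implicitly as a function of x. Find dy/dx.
Differentiate both sides with respect to x, treating y as y(x). By the chain rule, any term containing y contributes a factor of y' = dy/dx when we differentiate it.

Move every term to one side and write the relation as F(x, y) = 0. Term by term,
  d/dx[(x + 4)^2] = 2x + 8
  d/dx[(y - 2)^2] = 2·y'(y - 2)
  d/dx[-144] = 0

The pieces without y' make up ∂F/∂x and the coefficient of y' is ∂F/∂y:
  ∂F/∂x = 2x + 8,
  ∂F/∂y = 2y - 4.

Since d/dx[F] = ∂F/∂x + (∂F/∂y)·y' = 0, solve for y':
  (∂F/∂y)·y' = -∂F/∂x
  dy/dx = -(∂F/∂x)/(∂F/∂y) = -(2x + 8)/(2y - 4) = (-x - 4)/(y - 2)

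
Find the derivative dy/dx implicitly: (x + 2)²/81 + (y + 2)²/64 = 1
Apply d/dx to both sides, remembering that y depends on x. Each occurrence of y therefore brings in a y' = dy/dx via the chain rule.

With F(x, y) equal to the left-hand side minus the right, differentiate F term by term:
  d/dx[(x + 2)^2/81] = 2x/81 + 4/81
  d/dx[(y + 2)^2/64] = y'(y + 2)/32
  d/dx[-1] = 0
Adding these up, d/dx[F] = 0 becomes
  (2x/81 + 4/81) + (y/32 + 1/16)·y' = 0,
so isolating y',
  dy/dx = -(2x/81 + 4/81)/(y/32 + 1/16)
        = -(2(x + 2)/81)/((y + 2)/32) = 64(-x - 2)/(81(y + 2))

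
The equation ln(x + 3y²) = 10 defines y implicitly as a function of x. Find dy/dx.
Differentiate the relation implicitly: treat y = y(x) and apply the chain rule, so every y-derivative picks up a y' = dy/dx factor.

With everything moved to the left-hand side, differentiate term by term:
  d/dx[ln(x + 3y^2)] = (6y·y' + 1)/(x + 3y^2)
  d/dx[-10] = 0

Separating the contributions that come from x directly and those that come through y:
  without y':      1/(x + 3y^2)
  multiplying y':  6y/(x + 3y^2)

so (1/(x + 3y^2)) + (6y/(x + 3y^2))·y' = 0, and therefore
  dy/dx = -(1/(x + 3y^2))/(6y/(x + 3y^2)) = -1/(6y)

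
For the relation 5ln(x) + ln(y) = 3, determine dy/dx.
Take d/dx of both sides. Since y is implicitly a function of x, the chain rule attaches a y' = dy/dx factor whenever we differentiate through y.

Set F(x, y) = (left side) − (right side), so the curve is F = 0. Differentiating each term of F:
  d/dx[5ln(x)] = 5/x
  d/dx[ln(y)] = y'/y
  d/dx[-3] = 0

Collecting, the y'-free part is the partial derivative in x and the y' coefficient is the partial derivative in y:
  ∂F/∂x = 5/x
  ∂F/∂y = 1/y

so d/dx[F(x, y(x))] = ∂F/∂x + (∂F/∂y)·y' = 0. Rearranging,
  dy/dx = -(∂F/∂x)/(∂F/∂y) = -(5/x)/(1/y) = -5y/x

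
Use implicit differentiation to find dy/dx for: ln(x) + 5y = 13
Apply d/dx to both sides, remembering that y depends on x. Each occurrence of y therefore brings in a y' = dy/dx via the chain rule.

With F(x, y) equal to the left-hand side minus the right, differentiate F term by term:
  d/dx[5y] = 5·y'
  d/dx[ln(x)] = 1/x
  d/dx[-13] = 0
Adding these up, d/dx[F] = 0 becomes
  (1/x) + (5)·y' = 0,
so isolating y',
  dy/dx = -(1/x)/(5) = -1/(5x)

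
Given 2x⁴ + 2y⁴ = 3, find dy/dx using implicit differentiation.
Differentiate the relation implicitly: treat y = y(x) and apply the chain rule, so every y-derivative picks up a y' = dy/dx factor.

With everything moved to the left-hand side, differentiate term by term:
  d/dx[2x^4] = 8x^3
  d/dx[2y^4] = 8y^3·y'
  d/dx[-3] = 0

Separating the contributions that come from x directly and those that come through y:
  without y':      8x^3
  multiplying y':  8y^3

so (8x^3) + (8y^3)·y' = 0, and therefore
  dy/dx = -(8x^3)/(8y^3) = -x^3/y^3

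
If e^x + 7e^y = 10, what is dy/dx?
Take d/dx of both sides. Since y is implicitly a function of x, the chain rule attaches a y' = dy/dx factor whenever we differentiate through y.

Set F(x, y) = (left side) − (right side), so the curve is F = 0. Differentiating each term of F:
  d/dx[e^(x)] = e^(x)
  d/dx[7e^(y)] = 7·y'·e^(y)
  d/dx[-10] = 0

Collecting, the y'-free part is the partial derivative in x and the y' coefficient is the partial derivative in y:
  ∂F/∂x = e^(x)
  ∂F/∂y = 7e^(y)

so d/dx[F(x, y(x))] = ∂F/∂x + (∂F/∂y)·y' = 0. Rearranging,
  dy/dx = -(∂F/∂x)/(∂F/∂y) = -(e^(x))/(7e^(y)) = -e^(x - y)/7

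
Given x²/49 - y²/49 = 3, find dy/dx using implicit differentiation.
Apply d/dx to both sides, remembering that y depends on x. Each occurrence of y therefore brings in a y' = dy/dx via the chain rule.

With F(x, y) equal to the left-hand side minus the right, differentiate F term by term:
  d/dx[x^2/49] = 2x/49
  d/dx[-y^2/49] = -2y·y'/49
  d/dx[-3] = 0
Adding these up, d/dx[F] = 0 becomes
  (2x/49) + (-2y/49)·y' = 0,
so isolating y',
  dy/dx = -(2x/49)/(-2y/49) = x/y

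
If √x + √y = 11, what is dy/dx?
Differentiate the relation implicitly: treat y = y(x) and apply the chain rule, so every y-derivative picks up a y' = dy/dx factor.

With everything moved to the left-hand side, differentiate term by term:
  d/dx[√(x)] = 1/(2√(x))
  d/dx[√(y)] = y'/(2√(y))
  d/dx[-11] = 0

Separating the contributions that come from x directly and those that come through y:
  without y':      1/(2√(x))
  multiplying y':  1/(2√(y))

so (1/(2√(x))) + (1/(2√(y)))·y' = 0, and therefore
  dy/dx = -(1/(2√(x)))/(1/(2√(y))) = -√(y)/√(x)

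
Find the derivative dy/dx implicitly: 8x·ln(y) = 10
Apply d/dx to both sides, remembering that y depends on x. Each occurrence of y therefore brings in a y' = dy/dx via the chain rule.

With F(x, y) equal to the left-hand side minus the right, differentiate F term by term:
  d/dx[8x·ln(y)] = 8x·y'/y + 8ln(y)
  d/dx[-10] = 0
Adding these up, d/dx[F] = 0 becomes
  (8ln(y)) + (8x/y)·y' = 0,
so isolating y',
  dy/dx = -(8ln(y))/(8x/y) = -y·ln(y)/x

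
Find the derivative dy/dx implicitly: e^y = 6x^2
Apply d/dx to both sides, remembering that y depends on x. Each occurrence of y therefore brings in a y' = dy/dx via the chain rule.

With F(x, y) equal to the left-hand side minus the right, differentiate F term by term:
  d/dx[-6x^2] = -12x
  d/dx[e^(y)] = y'·e^(y)
Adding these up, d/dx[F] = 0 becomes
  (-12x) + (e^(y))·y' = 0,
so isolating y',
  dy/dx = -(-12x)/(e^(y)) = 12x·e^(-y)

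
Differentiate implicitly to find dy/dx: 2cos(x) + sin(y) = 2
Apply d/dx to both sides, remembering that y depends on x. Each occurrence of y therefore brings in a y' = dy/dx via the chain rule.

With F(x, y) equal to the left-hand side minus the right, differentiate F term by term:
  d/dx[sin(y)] = y'·cos(y)
  d/dx[2cos(x)] = -2sin(x)
  d/dx[-2] = 0
Adding these up, d/dx[F] = 0 becomes
  (-2sin(x)) + (cos(y))·y' = 0,
so isolating y',
  dy/dx = -(-2sin(x))/(cos(y)) = 2sin(x)/cos(y)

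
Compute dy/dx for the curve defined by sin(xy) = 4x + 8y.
Differentiate both sides with respect to x, treating y as y(x). By the chain rule, any term containing y contributes a factor of y' = dy/dx when we differentiate it.

Move every term to one side and write the relation as F(x, y) = 0. Term by term,
  d/dx[-4x] = -4
  d/dx[-8y] = -8·y'
  d/dx[sin(xy)] = (x·y' + y)·cos(xy)

The pieces without y' make up ∂F/∂x and the coefficient of y' is ∂F/∂y:
  ∂F/∂x = y·cos(xy) - 4,
  ∂F/∂y = x·cos(xy) - 8.

Since d/dx[F] = ∂F/∂x + (∂F/∂y)·y' = 0, solve for y':
  (∂F/∂y)·y' = -∂F/∂x
  dy/dx = -(∂F/∂x)/(∂F/∂y) = -(y·cos(xy) - 4)/(x·cos(xy) - 8) = (-y·cos(xy) + 4)/(x·cos(xy) - 8)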